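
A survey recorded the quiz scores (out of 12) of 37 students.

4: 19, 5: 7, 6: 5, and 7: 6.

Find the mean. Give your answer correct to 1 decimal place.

Values: 4, 5, 6, 7
Σfx = 19×4 + 7×5 + 5×6 + 6×7 = 183
n = Σf = 37
Mean = 183 / 37 = 4.9459

4.9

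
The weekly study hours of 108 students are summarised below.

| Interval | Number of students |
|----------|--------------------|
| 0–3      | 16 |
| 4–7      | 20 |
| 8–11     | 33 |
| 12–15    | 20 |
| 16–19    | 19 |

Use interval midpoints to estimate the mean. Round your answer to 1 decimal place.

Midpoints: 1.5, 5.5, 9.5, 13.5, 17.5
Σfm = 16×1.5 + 20×5.5 + 33×9.5 + 20×13.5 + 19×17.5 = 1050
n = Σf = 108
Mean = 1050 / 108 = 9.7222

9.7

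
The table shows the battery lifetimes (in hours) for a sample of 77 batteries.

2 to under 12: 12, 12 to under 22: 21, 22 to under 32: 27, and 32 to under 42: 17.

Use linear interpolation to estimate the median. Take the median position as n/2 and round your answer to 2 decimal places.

24.04

Cumulative frequencies: 12, 33, 60, 77
n = 77; position = n/2 = 38.5.
This falls in the class 22 to under 32: L = 22, F = 33, f = 27, h = 10.
Median ≈ 22 + ((38.5 − 33) / 27) × 10 = 24.0370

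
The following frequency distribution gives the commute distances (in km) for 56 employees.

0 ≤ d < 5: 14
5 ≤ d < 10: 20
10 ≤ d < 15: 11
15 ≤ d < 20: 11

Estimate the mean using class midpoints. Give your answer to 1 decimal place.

Midpoints: 2.5, 7.5, 12.5, 17.5
Σfm = 14×2.5 + 20×7.5 + 11×12.5 + 11×17.5 = 515
n = Σf = 56
Mean = 515 / 56 = 9.1964

9.2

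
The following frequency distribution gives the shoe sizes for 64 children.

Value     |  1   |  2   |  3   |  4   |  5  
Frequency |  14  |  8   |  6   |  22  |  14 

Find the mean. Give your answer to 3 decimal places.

3.219

Values: 1, 2, 3, 4, 5
Σfx = 14×1 + 8×2 + 6×3 + 22×4 + 14×5 = 206
n = Σf = 64
Mean = 206 / 64 = 3.2188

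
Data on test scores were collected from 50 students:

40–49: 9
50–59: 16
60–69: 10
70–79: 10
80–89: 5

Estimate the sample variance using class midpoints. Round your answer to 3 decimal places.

Midpoints: 44.5, 54.5, 64.5, 74.5, 84.5
n = 50, Σfm = 3085, mean = 61.7000
Σfm² = 198152.5
Σf(m − x̄)² = Σfm² − (Σfm)²/n = 198152.5 − 3085²/50 = 7808.0000
Sample variance = 7808.0000 / 49 = 159.3469

159.347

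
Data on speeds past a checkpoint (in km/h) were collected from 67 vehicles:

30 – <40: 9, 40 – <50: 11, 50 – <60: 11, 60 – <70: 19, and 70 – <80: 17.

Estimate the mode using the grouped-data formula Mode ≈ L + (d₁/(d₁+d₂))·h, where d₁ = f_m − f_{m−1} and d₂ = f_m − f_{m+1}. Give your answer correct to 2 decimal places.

Modal class: 60 – <70 (highest frequency 19).
d₁ = 19 − 11 = 8, d₂ = 19 − 17 = 2
Mode ≈ 60 + (8/(8+2)) × 10 = 60 + 8.0000 = 68.0000

68.00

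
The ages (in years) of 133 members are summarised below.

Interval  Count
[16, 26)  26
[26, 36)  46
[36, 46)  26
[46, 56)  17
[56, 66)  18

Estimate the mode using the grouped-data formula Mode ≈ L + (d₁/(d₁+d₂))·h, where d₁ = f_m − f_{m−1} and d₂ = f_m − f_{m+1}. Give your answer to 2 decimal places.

Modal class: [26, 36) (highest frequency 46).
d₁ = 46 − 26 = 20, d₂ = 46 − 26 = 20
Mode ≈ 26 + (20/(20+20)) × 10 = 26 + 5.0000 = 31.0000

31.00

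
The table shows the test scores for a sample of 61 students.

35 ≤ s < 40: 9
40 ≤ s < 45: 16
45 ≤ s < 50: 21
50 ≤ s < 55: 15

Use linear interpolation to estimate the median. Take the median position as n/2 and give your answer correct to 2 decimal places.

46.31

Cumulative frequencies: 9, 25, 46, 61
n = 61; position = n/2 = 30.5.
This falls in the class 45 ≤ s < 50: L = 45, F = 25, f = 21, h = 5.
Median ≈ 45 + ((30.5 − 25) / 21) × 5 = 46.3095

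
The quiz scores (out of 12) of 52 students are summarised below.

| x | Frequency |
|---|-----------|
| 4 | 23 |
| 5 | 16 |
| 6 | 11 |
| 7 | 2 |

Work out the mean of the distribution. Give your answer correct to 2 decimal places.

4.85

Values: 4, 5, 6, 7
Σfx = 23×4 + 16×5 + 11×6 + 2×7 = 252
n = Σf = 52
Mean = 252 / 52 = 4.8462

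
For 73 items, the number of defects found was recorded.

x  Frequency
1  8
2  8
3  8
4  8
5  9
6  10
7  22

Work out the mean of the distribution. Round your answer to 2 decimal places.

Values: 1, 2, 3, 4, 5, 6, 7
Σfx = 8×1 + 8×2 + 8×3 + 8×4 + 9×5 + 10×6 + 22×7 = 339
n = Σf = 73
Mean = 339 / 73 = 4.6438

4.64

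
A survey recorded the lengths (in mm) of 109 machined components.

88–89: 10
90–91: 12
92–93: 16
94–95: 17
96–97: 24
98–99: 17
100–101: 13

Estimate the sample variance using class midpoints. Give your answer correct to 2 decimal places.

Midpoints: 88.5, 90.5, 92.5, 94.5, 96.5, 98.5, 100.5
n = 109, Σfm = 10354.5, mean = 94.9954
Σfm² = 985055.25
Σf(m − x̄)² = Σfm² − (Σfm)²/n = 985055.25 − 10354.5²/109 = 1425.2477
Sample variance = 1425.2477 / 108 = 13.1967

13.20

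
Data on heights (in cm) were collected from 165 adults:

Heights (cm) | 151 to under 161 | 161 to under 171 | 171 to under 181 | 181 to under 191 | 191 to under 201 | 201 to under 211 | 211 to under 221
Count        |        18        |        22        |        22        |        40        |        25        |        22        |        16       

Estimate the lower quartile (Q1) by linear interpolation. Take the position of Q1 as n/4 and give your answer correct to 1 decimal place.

Cumulative frequencies: 18, 40, 62, 102, 127, 149, 165
n = 165; position = n/4 = 41.25.
This falls in the class 171 to under 181: L = 171, F = 40, f = 22, h = 10.
Lower quartile ≈ 171 + ((41.25 − 40) / 22) × 10 = 171.5682

171.6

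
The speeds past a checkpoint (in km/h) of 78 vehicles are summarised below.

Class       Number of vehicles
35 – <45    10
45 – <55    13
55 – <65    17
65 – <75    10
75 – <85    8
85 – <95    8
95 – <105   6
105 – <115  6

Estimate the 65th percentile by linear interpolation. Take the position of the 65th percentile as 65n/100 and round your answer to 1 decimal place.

75.9

Cumulative frequencies: 10, 23, 40, 50, 58, 66, 72, 78
n = 78; position = 65n/100 = 50.7.
This falls in the class 75 – <85: L = 75, F = 50, f = 8, h = 10.
65th percentile ≈ 75 + ((50.7 − 50) / 8) × 10 = 75.8750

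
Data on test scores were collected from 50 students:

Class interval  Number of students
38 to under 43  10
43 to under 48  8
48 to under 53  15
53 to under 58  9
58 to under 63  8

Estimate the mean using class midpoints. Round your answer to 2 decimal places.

Midpoints: 40.5, 45.5, 50.5, 55.5, 60.5
Σfm = 10×40.5 + 8×45.5 + 15×50.5 + 9×55.5 + 8×60.5 = 2510
n = Σf = 50
Mean = 2510 / 50 = 50.2000

50.20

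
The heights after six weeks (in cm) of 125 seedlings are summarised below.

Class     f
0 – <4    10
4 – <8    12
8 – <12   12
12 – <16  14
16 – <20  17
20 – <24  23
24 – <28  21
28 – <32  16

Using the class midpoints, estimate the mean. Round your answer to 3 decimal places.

Midpoints: 2, 6, 10, 14, 18, 22, 26, 30
Σfm = 10×2 + 12×6 + 12×10 + 14×14 + 17×18 + 23×22 + 21×26 + 16×30 = 2246
n = Σf = 125
Mean = 2246 / 125 = 17.9680

17.968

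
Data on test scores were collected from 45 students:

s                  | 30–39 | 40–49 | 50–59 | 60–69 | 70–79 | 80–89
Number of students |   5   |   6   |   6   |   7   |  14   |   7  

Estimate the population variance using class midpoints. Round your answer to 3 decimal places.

Midpoints: 34.5, 44.5, 54.5, 64.5, 74.5, 84.5
n = 45, Σfm = 2852.5, mean = 63.3889
Σfm² = 192461.25
Σf(m − x̄)² = Σfm² − (Σfm)²/n = 192461.25 − 2852.5²/45 = 11644.4444
Population variance = 11644.4444 / 45 = 258.7654

258.765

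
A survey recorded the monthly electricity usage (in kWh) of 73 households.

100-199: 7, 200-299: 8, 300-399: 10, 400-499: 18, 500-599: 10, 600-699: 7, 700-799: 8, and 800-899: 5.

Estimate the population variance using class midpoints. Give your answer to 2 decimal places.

Midpoints: 149.5, 249.5, 349.5, 449.5, 549.5, 649.5, 749.5, 849.5
n = 73, Σfm = 34913.5, mean = 478.2671
Σfm² = 19587568.25
Σf(m − x̄)² = Σfm² − (Σfm)²/n = 19587568.25 − 34913.5²/73 = 2889589.0411
Population variance = 2889589.0411 / 73 = 39583.4115

39583.41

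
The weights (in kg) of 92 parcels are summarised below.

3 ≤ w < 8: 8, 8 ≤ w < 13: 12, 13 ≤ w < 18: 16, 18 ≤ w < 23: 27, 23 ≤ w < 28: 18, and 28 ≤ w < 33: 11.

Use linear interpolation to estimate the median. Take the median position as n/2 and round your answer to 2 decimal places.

19.85

Cumulative frequencies: 8, 20, 36, 63, 81, 92
n = 92; position = n/2 = 46.
This falls in the class 18 ≤ w < 23: L = 18, F = 36, f = 27, h = 5.
Median ≈ 18 + ((46 − 36) / 27) × 5 = 19.8519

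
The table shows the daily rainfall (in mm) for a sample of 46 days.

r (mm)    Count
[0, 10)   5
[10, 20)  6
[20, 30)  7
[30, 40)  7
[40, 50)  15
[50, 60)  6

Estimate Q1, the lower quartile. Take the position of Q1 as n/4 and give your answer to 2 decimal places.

20.71

Cumulative frequencies: 5, 11, 18, 25, 40, 46
n = 46; position = n/4 = 11.5.
This falls in the class [20, 30): L = 20, F = 11, f = 7, h = 10.
Lower quartile ≈ 20 + ((11.5 − 11) / 7) × 10 = 20.7143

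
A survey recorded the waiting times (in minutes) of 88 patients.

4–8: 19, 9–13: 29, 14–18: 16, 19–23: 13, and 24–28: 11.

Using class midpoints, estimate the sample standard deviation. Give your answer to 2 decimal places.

6.57

Midpoints: 6, 11, 16, 21, 26
n = 88, Σfm = 1248, mean = 14.1818
Σfm² = 21458
Σf(m − x̄)² = Σfm² − (Σfm)²/n = 21458 − 1248²/88 = 3759.0909
Sample variance = 3759.0909 / 87 = 43.2079
Standard deviation = √43.2079 = 6.5733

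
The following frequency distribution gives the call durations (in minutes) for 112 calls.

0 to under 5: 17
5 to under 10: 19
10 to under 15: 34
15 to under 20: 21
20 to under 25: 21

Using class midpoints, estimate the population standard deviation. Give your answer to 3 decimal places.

Midpoints: 2.5, 7.5, 12.5, 17.5, 22.5
n = 112, Σfm = 1450, mean = 12.9464
Σfm² = 23550
Σf(m − x̄)² = Σfm² − (Σfm)²/n = 23550 − 1450²/112 = 4777.6786
Population variance = 4777.6786 / 112 = 42.6578
Standard deviation = √42.6578 = 6.5313

6.531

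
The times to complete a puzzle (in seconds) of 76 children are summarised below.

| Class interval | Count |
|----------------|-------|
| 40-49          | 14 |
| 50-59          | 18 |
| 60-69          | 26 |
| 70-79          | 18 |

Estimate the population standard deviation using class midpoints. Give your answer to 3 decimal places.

Midpoints: 44.5, 54.5, 64.5, 74.5
n = 76, Σfm = 4622, mean = 60.8158
Σfm² = 289259
Σf(m − x̄)² = Σfm² − (Σfm)²/n = 289259 − 4622²/76 = 8168.4211
Population variance = 8168.4211 / 76 = 107.4792
Standard deviation = √107.4792 = 10.3672

10.367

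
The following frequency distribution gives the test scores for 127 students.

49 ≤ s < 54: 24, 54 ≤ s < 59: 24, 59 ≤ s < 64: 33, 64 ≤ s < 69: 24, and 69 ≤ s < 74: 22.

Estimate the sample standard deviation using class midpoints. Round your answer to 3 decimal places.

Midpoints: 51.5, 56.5, 61.5, 66.5, 71.5
n = 127, Σfm = 7790.5, mean = 61.3425
Σfm² = 483685.75
Σf(m − x̄)² = Σfm² − (Σfm)²/n = 483685.75 − 7790.5²/127 = 5796.8504
Sample variance = 5796.8504 / 126 = 46.0067
Standard deviation = √46.0067 = 6.7828

6.783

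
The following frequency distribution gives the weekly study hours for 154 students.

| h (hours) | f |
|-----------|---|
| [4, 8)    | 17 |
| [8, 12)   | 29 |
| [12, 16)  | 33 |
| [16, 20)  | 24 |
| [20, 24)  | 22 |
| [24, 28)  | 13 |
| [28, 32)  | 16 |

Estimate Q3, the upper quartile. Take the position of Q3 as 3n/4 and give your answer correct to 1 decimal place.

Cumulative frequencies: 17, 46, 79, 103, 125, 138, 154
n = 154; position = 3n/4 = 115.5.
This falls in the class [20, 24): L = 20, F = 103, f = 22, h = 4.
Upper quartile ≈ 20 + ((115.5 − 103) / 22) × 4 = 22.2727

22.3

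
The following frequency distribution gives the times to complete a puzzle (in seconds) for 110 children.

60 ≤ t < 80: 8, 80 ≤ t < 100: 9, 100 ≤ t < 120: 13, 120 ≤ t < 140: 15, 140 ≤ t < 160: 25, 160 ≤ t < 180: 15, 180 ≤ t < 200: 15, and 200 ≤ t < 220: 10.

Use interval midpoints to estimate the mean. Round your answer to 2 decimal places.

Midpoints: 70, 90, 110, 130, 150, 170, 190, 210
Σfm = 8×70 + 9×90 + 13×110 + 15×130 + 25×150 + 15×170 + 15×190 + 10×210 = 16000
n = Σf = 110
Mean = 16000 / 110 = 145.4545

145.45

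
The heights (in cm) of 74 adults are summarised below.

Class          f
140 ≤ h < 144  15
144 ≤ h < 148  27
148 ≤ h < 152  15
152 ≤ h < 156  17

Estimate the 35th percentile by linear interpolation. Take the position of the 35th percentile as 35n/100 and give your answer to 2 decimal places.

145.61

Cumulative frequencies: 15, 42, 57, 74
n = 74; position = 35n/100 = 25.9.
This falls in the class 144 ≤ h < 148: L = 144, F = 15, f = 27, h = 4.
35th percentile ≈ 144 + ((25.9 − 15) / 27) × 4 = 145.6148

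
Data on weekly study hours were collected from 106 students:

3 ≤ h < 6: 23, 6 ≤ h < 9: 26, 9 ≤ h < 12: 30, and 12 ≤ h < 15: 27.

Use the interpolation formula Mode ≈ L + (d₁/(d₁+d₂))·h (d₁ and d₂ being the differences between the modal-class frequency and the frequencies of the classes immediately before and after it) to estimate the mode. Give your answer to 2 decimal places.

10.71

Modal class: 9 ≤ h < 12 (highest frequency 30).
d₁ = 30 − 26 = 4, d₂ = 30 − 27 = 3
Mode ≈ 9 + (4/(4+3)) × 3 = 9 + 1.7143 = 10.7143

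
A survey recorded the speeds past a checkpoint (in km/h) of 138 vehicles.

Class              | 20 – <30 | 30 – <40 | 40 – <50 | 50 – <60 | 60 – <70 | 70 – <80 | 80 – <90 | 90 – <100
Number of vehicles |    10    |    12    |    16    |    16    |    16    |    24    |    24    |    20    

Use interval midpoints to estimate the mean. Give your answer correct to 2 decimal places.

65.58

Midpoints: 25, 35, 45, 55, 65, 75, 85, 95
Σfm = 10×25 + 12×35 + 16×45 + 16×55 + 16×65 + 24×75 + 24×85 + 20×95 = 9050
n = Σf = 138
Mean = 9050 / 138 = 65.5797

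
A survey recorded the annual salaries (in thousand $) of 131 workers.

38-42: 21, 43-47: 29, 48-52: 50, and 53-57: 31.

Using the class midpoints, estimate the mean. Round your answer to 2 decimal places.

48.47

Midpoints: 40, 45, 50, 55
Σfm = 21×40 + 29×45 + 50×50 + 31×55 = 6350
n = Σf = 131
Mean = 6350 / 131 = 48.4733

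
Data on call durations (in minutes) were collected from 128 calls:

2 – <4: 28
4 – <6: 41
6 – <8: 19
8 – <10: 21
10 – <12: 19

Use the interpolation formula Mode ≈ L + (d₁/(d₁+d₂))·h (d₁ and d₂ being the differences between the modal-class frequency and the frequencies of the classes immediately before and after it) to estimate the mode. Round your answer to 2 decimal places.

Modal class: 4 – <6 (highest frequency 41).
d₁ = 41 − 28 = 13, d₂ = 41 − 19 = 22
Mode ≈ 4 + (13/(13+22)) × 2 = 4 + 0.7429 = 4.7429

4.74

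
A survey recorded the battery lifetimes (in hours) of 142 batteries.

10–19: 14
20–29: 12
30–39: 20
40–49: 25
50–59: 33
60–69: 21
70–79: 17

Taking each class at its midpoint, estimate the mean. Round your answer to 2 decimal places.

Midpoints: 14.5, 24.5, 34.5, 44.5, 54.5, 64.5, 74.5
Σfm = 14×14.5 + 12×24.5 + 20×34.5 + 25×44.5 + 33×54.5 + 21×64.5 + 17×74.5 = 6719
n = Σf = 142
Mean = 6719 / 142 = 47.3169

47.32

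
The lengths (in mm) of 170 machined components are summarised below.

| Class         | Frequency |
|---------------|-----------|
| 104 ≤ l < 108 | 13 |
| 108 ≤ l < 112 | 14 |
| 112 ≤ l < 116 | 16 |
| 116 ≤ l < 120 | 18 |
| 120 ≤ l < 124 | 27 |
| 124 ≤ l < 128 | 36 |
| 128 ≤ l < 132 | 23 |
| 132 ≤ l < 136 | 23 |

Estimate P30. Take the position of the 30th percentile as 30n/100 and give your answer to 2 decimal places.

117.78

Cumulative frequencies: 13, 27, 43, 61, 88, 124, 147, 170
n = 170; position = 30n/100 = 51.
This falls in the class 116 ≤ l < 120: L = 116, F = 43, f = 18, h = 4.
30th percentile ≈ 116 + ((51 − 43) / 18) × 4 = 117.7778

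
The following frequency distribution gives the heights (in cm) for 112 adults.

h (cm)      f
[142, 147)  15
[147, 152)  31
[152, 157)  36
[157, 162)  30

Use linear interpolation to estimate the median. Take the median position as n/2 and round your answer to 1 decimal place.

153.4

Cumulative frequencies: 15, 46, 82, 112
n = 112; position = n/2 = 56.
This falls in the class [152, 157): L = 152, F = 46, f = 36, h = 5.
Median ≈ 152 + ((56 − 46) / 36) × 5 = 153.3889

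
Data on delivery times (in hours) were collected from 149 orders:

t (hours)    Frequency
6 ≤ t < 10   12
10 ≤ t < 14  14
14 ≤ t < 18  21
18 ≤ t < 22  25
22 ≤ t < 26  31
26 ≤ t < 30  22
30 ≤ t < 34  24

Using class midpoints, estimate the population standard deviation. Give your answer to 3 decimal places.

7.285

Midpoints: 8, 12, 16, 20, 24, 28, 32
n = 149, Σfm = 3228, mean = 21.6644
Σfm² = 77840
Σf(m − x̄)² = Σfm² − (Σfm)²/n = 77840 − 3228²/149 = 7907.2215
Population variance = 7907.2215 / 149 = 53.0686
Standard deviation = √53.0686 = 7.2848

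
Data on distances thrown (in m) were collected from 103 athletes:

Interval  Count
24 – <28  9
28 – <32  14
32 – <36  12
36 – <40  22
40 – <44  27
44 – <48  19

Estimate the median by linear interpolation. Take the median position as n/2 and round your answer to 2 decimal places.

Cumulative frequencies: 9, 23, 35, 57, 84, 103
n = 103; position = n/2 = 51.5.
This falls in the class 36 – <40: L = 36, F = 35, f = 22, h = 4.
Median ≈ 36 + ((51.5 − 35) / 22) × 4 = 39.0000

39.00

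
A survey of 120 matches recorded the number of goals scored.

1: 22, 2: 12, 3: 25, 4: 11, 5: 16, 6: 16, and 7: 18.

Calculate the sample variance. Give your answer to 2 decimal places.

4.30

Values: 1, 2, 3, 4, 5, 6, 7
n = 120, Σfx = 467, mean = 3.8917
Σfx² = 2329
Σf(x − x̄)² = Σfx² − (Σfx)²/n = 2329 − 467²/120 = 511.5917
Sample variance = 511.5917 / 119 = 4.2991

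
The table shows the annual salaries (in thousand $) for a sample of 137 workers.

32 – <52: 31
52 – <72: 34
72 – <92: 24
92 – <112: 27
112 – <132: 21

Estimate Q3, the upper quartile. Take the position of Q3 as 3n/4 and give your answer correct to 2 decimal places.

Cumulative frequencies: 31, 65, 89, 116, 137
n = 137; position = 3n/4 = 102.75.
This falls in the class 92 – <112: L = 92, F = 89, f = 27, h = 20.
Upper quartile ≈ 92 + ((102.75 − 89) / 27) × 20 = 102.1852

102.19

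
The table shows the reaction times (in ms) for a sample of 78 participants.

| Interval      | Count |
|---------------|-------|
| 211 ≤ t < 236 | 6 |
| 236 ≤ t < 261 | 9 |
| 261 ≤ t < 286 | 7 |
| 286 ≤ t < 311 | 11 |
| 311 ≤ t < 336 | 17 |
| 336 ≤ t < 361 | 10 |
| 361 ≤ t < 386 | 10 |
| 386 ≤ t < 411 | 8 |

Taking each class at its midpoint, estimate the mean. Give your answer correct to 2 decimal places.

316.45

Midpoints: 223.5, 248.5, 273.5, 298.5, 323.5, 348.5, 373.5, 398.5
Σfm = 6×223.5 + 9×248.5 + 7×273.5 + 11×298.5 + 17×323.5 + 10×348.5 + 10×373.5 + 8×398.5 = 24683
n = Σf = 78
Mean = 24683 / 78 = 316.4487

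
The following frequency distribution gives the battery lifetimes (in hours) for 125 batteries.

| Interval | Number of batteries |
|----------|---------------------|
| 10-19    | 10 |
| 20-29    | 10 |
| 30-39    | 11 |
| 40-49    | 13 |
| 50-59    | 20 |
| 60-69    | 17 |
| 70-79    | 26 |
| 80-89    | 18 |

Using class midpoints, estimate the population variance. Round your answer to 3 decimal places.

Midpoints: 14.5, 24.5, 34.5, 44.5, 54.5, 64.5, 74.5, 84.5
n = 125, Σfm = 6992.5, mean = 55.9400
Σfm² = 449901.25
Σf(m − x̄)² = Σfm² − (Σfm)²/n = 449901.25 − 6992.5²/125 = 58740.8000
Population variance = 58740.8000 / 125 = 469.9264

469.926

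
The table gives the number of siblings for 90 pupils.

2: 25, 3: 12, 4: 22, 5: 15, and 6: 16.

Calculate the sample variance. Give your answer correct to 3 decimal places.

Values: 2, 3, 4, 5, 6
n = 90, Σfx = 345, mean = 3.8333
Σfx² = 1511
Σf(x − x̄)² = Σfx² − (Σfx)²/n = 1511 − 345²/90 = 188.5000
Sample variance = 188.5000 / 89 = 2.1180

2.118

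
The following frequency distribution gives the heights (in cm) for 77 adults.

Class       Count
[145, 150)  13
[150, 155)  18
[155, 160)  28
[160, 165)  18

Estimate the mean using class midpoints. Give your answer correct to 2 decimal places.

155.81

Midpoints: 147.5, 152.5, 157.5, 162.5
Σfm = 13×147.5 + 18×152.5 + 28×157.5 + 18×162.5 = 11997.5
n = Σf = 77
Mean = 11997.5 / 77 = 155.8117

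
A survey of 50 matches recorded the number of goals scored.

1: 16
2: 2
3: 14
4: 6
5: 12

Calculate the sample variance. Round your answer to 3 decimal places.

2.442

Values: 1, 2, 3, 4, 5
n = 50, Σfx = 146, mean = 2.9200
Σfx² = 546
Σf(x − x̄)² = Σfx² − (Σfx)²/n = 546 − 146²/50 = 119.6800
Sample variance = 119.6800 / 49 = 2.4424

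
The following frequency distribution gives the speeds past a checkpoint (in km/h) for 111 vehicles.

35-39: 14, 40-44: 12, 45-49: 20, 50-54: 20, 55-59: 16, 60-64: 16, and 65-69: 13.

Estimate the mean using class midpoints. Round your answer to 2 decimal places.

52.05

Midpoints: 37, 42, 47, 52, 57, 62, 67
Σfm = 14×37 + 12×42 + 20×47 + 20×52 + 16×57 + 16×62 + 13×67 = 5777
n = Σf = 111
Mean = 5777 / 111 = 52.0450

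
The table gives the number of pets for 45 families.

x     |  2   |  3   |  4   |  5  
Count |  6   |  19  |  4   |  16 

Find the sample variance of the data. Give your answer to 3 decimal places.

Values: 2, 3, 4, 5
n = 45, Σfx = 165, mean = 3.6667
Σfx² = 659
Σf(x − x̄)² = Σfx² − (Σfx)²/n = 659 − 165²/45 = 54.0000
Sample variance = 54.0000 / 44 = 1.2273

1.227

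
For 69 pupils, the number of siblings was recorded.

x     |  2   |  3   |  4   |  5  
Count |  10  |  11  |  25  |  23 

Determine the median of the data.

Cumulative frequencies: 10, 21, 46, 69
n = 69, so the median is the value in position (n+1)/2 = 35.
Position 35 falls at value 4.

4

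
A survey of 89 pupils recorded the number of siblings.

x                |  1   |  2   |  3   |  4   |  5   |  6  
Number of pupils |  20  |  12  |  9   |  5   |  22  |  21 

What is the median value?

Cumulative frequencies: 20, 32, 41, 46, 68, 89
n = 89, so the median is the value in position (n+1)/2 = 45.
Position 45 falls at value 4.

4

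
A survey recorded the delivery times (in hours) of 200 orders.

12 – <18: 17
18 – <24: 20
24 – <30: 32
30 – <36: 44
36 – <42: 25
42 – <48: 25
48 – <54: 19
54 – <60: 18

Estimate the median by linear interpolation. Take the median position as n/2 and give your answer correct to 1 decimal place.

Cumulative frequencies: 17, 37, 69, 113, 138, 163, 182, 200
n = 200; position = n/2 = 100.
This falls in the class 30 – <36: L = 30, F = 69, f = 44, h = 6.
Median ≈ 30 + ((100 − 69) / 44) × 6 = 34.2273

34.2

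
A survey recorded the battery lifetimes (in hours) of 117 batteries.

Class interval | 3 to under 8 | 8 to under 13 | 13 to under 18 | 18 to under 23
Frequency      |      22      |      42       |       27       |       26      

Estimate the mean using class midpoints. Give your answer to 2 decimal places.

12.94

Midpoints: 5.5, 10.5, 15.5, 20.5
Σfm = 22×5.5 + 42×10.5 + 27×15.5 + 26×20.5 = 1513.5
n = Σf = 117
Mean = 1513.5 / 117 = 12.9359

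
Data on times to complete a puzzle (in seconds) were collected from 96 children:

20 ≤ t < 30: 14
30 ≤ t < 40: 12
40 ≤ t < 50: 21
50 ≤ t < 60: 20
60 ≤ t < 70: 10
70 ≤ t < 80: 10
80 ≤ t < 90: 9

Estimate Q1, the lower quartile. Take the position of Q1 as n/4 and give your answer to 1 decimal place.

38.3

Cumulative frequencies: 14, 26, 47, 67, 77, 87, 96
n = 96; position = n/4 = 24.
This falls in the class 30 ≤ t < 40: L = 30, F = 14, f = 12, h = 10.
Lower quartile ≈ 30 + ((24 − 14) / 12) × 10 = 38.3333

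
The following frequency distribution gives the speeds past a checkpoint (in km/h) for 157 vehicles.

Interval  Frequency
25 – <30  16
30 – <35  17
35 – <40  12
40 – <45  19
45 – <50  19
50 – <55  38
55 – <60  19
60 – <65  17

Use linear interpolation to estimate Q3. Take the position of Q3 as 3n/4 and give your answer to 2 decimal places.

54.57

Cumulative frequencies: 16, 33, 45, 64, 83, 121, 140, 157
n = 157; position = 3n/4 = 117.75.
This falls in the class 50 – <55: L = 50, F = 83, f = 38, h = 5.
Upper quartile ≈ 50 + ((117.75 − 83) / 38) × 5 = 54.5724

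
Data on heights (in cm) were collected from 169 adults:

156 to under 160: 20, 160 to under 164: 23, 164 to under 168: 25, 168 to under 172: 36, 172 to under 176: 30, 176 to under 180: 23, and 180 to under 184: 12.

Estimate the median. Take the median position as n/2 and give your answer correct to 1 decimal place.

169.8

Cumulative frequencies: 20, 43, 68, 104, 134, 157, 169
n = 169; position = n/2 = 84.5.
This falls in the class 168 to under 172: L = 168, F = 68, f = 36, h = 4.
Median ≈ 168 + ((84.5 − 68) / 36) × 4 = 169.8333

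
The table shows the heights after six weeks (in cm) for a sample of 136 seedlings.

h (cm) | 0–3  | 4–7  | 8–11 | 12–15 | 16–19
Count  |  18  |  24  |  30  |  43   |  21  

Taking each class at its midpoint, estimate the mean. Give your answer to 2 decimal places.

Midpoints: 1.5, 5.5, 9.5, 13.5, 17.5
Σfm = 18×1.5 + 24×5.5 + 30×9.5 + 43×13.5 + 21×17.5 = 1392
n = Σf = 136
Mean = 1392 / 136 = 10.2353

10.24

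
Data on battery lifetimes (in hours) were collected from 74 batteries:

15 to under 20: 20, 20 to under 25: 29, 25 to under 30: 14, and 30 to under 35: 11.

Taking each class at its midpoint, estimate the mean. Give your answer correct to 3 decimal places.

23.581

Midpoints: 17.5, 22.5, 27.5, 32.5
Σfm = 20×17.5 + 29×22.5 + 14×27.5 + 11×32.5 = 1745
n = Σf = 74
Mean = 1745 / 74 = 23.5811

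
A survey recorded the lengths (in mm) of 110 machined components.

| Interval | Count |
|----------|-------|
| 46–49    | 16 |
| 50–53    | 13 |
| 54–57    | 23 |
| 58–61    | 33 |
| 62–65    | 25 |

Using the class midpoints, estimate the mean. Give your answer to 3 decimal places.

Midpoints: 47.5, 51.5, 55.5, 59.5, 63.5
Σfm = 16×47.5 + 13×51.5 + 23×55.5 + 33×59.5 + 25×63.5 = 6257
n = Σf = 110
Mean = 6257 / 110 = 56.8818

56.882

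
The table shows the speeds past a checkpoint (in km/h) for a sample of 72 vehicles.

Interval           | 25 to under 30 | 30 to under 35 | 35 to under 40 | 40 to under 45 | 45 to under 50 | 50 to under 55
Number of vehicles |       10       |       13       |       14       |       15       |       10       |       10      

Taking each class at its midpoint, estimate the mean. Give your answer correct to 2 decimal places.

Midpoints: 27.5, 32.5, 37.5, 42.5, 47.5, 52.5
Σfm = 10×27.5 + 13×32.5 + 14×37.5 + 15×42.5 + 10×47.5 + 10×52.5 = 2860
n = Σf = 72
Mean = 2860 / 72 = 39.7222

39.72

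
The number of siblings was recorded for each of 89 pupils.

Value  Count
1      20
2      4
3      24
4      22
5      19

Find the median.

3

Cumulative frequencies: 20, 24, 48, 70, 89
n = 89, so the median is the value in position (n+1)/2 = 45.
Position 45 falls at value 3.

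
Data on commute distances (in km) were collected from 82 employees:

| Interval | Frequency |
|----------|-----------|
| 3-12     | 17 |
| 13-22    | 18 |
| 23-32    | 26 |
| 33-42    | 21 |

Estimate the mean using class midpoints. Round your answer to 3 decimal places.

Midpoints: 7.5, 17.5, 27.5, 37.5
Σfm = 17×7.5 + 18×17.5 + 26×27.5 + 21×37.5 = 1945
n = Σf = 82
Mean = 1945 / 82 = 23.7195

23.720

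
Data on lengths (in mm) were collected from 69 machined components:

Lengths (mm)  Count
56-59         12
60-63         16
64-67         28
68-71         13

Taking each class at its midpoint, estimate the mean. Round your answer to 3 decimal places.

Midpoints: 57.5, 61.5, 65.5, 69.5
Σfm = 12×57.5 + 16×61.5 + 28×65.5 + 13×69.5 = 4411.5
n = Σf = 69
Mean = 4411.5 / 69 = 63.9348

63.935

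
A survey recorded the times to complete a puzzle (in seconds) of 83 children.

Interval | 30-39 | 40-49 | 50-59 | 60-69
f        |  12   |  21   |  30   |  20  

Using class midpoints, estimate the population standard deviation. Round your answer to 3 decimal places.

Midpoints: 34.5, 44.5, 54.5, 64.5
n = 83, Σfm = 4273.5, mean = 51.4880
Σfm² = 228180.75
Σf(m − x̄)² = Σfm² − (Σfm)²/n = 228180.75 − 4273.5²/83 = 8146.9880
Population variance = 8146.9880 / 83 = 98.1565
Standard deviation = √98.1565 = 9.9074

9.907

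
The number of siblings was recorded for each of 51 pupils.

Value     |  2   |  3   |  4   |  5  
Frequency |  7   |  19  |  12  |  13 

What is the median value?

Cumulative frequencies: 7, 26, 38, 51
n = 51, so the median is the value in position (n+1)/2 = 26.
Position 26 falls at value 3.

3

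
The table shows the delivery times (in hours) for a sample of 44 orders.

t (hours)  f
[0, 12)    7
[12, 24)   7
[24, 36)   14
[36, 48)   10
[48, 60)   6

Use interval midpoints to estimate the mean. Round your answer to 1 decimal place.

30.3

Midpoints: 6, 18, 30, 42, 54
Σfm = 7×6 + 7×18 + 14×30 + 10×42 + 6×54 = 1332
n = Σf = 44
Mean = 1332 / 44 = 30.2727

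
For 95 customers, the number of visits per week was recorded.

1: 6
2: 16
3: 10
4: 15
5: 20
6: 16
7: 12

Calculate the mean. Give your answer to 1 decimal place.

4.3

Values: 1, 2, 3, 4, 5, 6, 7
Σfx = 6×1 + 16×2 + 10×3 + 15×4 + 20×5 + 16×6 + 12×7 = 408
n = Σf = 95
Mean = 408 / 95 = 4.2947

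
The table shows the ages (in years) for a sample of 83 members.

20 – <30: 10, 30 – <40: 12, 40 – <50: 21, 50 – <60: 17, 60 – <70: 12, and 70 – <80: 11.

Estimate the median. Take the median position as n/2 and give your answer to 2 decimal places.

Cumulative frequencies: 10, 22, 43, 60, 72, 83
n = 83; position = n/2 = 41.5.
This falls in the class 40 – <50: L = 40, F = 22, f = 21, h = 10.
Median ≈ 40 + ((41.5 − 22) / 21) × 10 = 49.2857

49.29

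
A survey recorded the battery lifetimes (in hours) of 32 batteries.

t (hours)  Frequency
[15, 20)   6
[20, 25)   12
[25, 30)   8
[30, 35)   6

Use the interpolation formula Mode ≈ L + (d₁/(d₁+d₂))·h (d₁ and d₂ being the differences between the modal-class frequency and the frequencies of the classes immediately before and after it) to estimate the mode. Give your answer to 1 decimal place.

23.0

Modal class: [20, 25) (highest frequency 12).
d₁ = 12 − 6 = 6, d₂ = 12 − 8 = 4
Mode ≈ 20 + (6/(6+4)) × 5 = 20 + 3.0000 = 23.0000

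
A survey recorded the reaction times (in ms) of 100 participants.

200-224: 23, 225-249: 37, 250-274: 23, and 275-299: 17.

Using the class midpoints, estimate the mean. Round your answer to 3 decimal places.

Midpoints: 212, 237, 262, 287
Σfm = 23×212 + 37×237 + 23×262 + 17×287 = 24550
n = Σf = 100
Mean = 24550 / 100 = 245.5000

245.500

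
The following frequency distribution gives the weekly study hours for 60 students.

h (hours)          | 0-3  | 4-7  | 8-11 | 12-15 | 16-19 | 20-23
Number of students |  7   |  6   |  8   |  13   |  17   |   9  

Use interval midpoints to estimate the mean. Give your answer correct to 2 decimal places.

13.10

Midpoints: 1.5, 5.5, 9.5, 13.5, 17.5, 21.5
Σfm = 7×1.5 + 6×5.5 + 8×9.5 + 13×13.5 + 17×17.5 + 9×21.5 = 786
n = Σf = 60
Mean = 786 / 60 = 13.1000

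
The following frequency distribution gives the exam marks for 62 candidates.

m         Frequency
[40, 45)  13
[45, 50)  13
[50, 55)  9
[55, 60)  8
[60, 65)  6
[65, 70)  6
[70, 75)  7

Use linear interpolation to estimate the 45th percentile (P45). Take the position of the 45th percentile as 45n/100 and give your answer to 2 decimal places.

51.06

Cumulative frequencies: 13, 26, 35, 43, 49, 55, 62
n = 62; position = 45n/100 = 27.9.
This falls in the class [50, 55): L = 50, F = 26, f = 9, h = 5.
45th percentile ≈ 50 + ((27.9 − 26) / 9) × 5 = 51.0556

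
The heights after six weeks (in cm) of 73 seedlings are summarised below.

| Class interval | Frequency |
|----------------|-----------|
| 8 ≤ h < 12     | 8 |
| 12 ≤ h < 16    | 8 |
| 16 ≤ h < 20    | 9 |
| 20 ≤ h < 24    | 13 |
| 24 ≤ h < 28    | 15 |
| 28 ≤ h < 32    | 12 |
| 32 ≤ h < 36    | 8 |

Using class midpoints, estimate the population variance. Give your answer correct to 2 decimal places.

53.77

Midpoints: 10, 14, 18, 22, 26, 30, 34
n = 73, Σfm = 1662, mean = 22.7671
Σfm² = 41764
Σf(m − x̄)² = Σfm² − (Σfm)²/n = 41764 − 1662²/73 = 3925.0411
Population variance = 3925.0411 / 73 = 53.7677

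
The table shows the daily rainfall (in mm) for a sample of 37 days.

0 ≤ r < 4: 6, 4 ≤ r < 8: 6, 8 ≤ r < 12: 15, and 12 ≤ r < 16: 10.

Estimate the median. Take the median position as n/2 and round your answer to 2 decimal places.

Cumulative frequencies: 6, 12, 27, 37
n = 37; position = n/2 = 18.5.
This falls in the class 8 ≤ r < 12: L = 8, F = 12, f = 15, h = 4.
Median ≈ 8 + ((18.5 − 12) / 15) × 4 = 9.7333

9.73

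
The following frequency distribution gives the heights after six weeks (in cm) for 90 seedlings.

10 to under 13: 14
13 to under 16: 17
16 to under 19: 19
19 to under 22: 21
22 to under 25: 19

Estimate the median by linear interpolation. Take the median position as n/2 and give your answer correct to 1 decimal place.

Cumulative frequencies: 14, 31, 50, 71, 90
n = 90; position = n/2 = 45.
This falls in the class 16 to under 19: L = 16, F = 31, f = 19, h = 3.
Median ≈ 16 + ((45 − 31) / 19) × 3 = 18.2105

18.2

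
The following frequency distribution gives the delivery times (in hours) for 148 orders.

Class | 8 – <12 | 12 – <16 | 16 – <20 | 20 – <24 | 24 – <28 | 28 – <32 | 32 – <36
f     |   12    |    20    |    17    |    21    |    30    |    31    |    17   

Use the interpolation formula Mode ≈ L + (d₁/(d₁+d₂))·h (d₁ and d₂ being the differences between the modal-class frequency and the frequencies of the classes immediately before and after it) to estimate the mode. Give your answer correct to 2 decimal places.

Modal class: 28 – <32 (highest frequency 31).
d₁ = 31 − 30 = 1, d₂ = 31 − 17 = 14
Mode ≈ 28 + (1/(1+14)) × 4 = 28 + 0.2667 = 28.2667

28.27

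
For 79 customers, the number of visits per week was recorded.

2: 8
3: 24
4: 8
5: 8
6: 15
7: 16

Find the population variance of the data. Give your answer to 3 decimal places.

3.053

Values: 2, 3, 4, 5, 6, 7
n = 79, Σfx = 362, mean = 4.5823
Σfx² = 1900
Σf(x − x̄)² = Σfx² − (Σfx)²/n = 1900 − 362²/79 = 241.2152
Population variance = 241.2152 / 79 = 3.0534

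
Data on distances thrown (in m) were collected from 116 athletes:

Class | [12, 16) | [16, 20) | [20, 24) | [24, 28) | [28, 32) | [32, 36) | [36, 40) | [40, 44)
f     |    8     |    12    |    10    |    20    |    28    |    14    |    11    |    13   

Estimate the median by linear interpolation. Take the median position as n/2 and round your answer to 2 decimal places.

29.14

Cumulative frequencies: 8, 20, 30, 50, 78, 92, 103, 116
n = 116; position = n/2 = 58.
This falls in the class [28, 32): L = 28, F = 50, f = 28, h = 4.
Median ≈ 28 + ((58 − 50) / 28) × 4 = 29.1429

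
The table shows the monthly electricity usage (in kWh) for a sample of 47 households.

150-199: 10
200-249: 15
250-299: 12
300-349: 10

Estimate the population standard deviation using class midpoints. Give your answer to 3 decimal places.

Midpoints: 174.5, 224.5, 274.5, 324.5
n = 47, Σfm = 11651.5, mean = 247.9043
Σfm² = 3017711.75
Σf(m − x̄)² = Σfm² − (Σfm)²/n = 3017711.75 − 11651.5²/47 = 129255.3191
Population variance = 129255.3191 / 47 = 2750.1132
Standard deviation = √2750.1132 = 52.4415

52.442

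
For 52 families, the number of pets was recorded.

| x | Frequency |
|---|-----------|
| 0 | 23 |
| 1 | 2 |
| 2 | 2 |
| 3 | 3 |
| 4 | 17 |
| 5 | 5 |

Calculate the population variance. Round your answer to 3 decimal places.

Values: 0, 1, 2, 3, 4, 5
n = 52, Σfx = 108, mean = 2.0769
Σfx² = 434
Σf(x − x̄)² = Σfx² − (Σfx)²/n = 434 − 108²/52 = 209.6923
Population variance = 209.6923 / 52 = 4.0325

4.033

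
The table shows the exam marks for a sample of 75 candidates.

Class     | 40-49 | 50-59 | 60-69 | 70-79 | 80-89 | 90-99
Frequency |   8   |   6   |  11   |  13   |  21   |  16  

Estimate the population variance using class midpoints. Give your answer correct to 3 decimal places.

Midpoints: 44.5, 54.5, 64.5, 74.5, 84.5, 94.5
n = 75, Σfm = 5647.5, mean = 75.3000
Σfm² = 444408.75
Σf(m − x̄)² = Σfm² − (Σfm)²/n = 444408.75 − 5647.5²/75 = 19152.0000
Population variance = 19152.0000 / 75 = 255.3600

255.360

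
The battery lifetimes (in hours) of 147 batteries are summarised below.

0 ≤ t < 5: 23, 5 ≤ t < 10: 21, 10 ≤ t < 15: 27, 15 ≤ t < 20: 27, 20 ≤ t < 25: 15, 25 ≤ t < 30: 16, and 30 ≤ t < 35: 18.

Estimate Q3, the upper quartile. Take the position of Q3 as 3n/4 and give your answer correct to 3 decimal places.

Cumulative frequencies: 23, 44, 71, 98, 113, 129, 147
n = 147; position = 3n/4 = 110.25.
This falls in the class 20 ≤ t < 25: L = 20, F = 98, f = 15, h = 5.
Upper quartile ≈ 20 + ((110.25 − 98) / 15) × 5 = 24.0833

24.083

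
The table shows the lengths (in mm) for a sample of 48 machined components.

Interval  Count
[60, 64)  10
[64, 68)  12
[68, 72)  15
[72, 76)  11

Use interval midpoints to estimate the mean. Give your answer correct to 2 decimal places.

68.25

Midpoints: 62, 66, 70, 74
Σfm = 10×62 + 12×66 + 15×70 + 11×74 = 3276
n = Σf = 48
Mean = 3276 / 48 = 68.2500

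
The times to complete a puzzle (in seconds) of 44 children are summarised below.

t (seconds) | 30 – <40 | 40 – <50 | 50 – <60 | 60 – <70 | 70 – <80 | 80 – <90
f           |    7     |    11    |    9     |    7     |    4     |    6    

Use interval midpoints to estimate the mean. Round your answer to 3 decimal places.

Midpoints: 35, 45, 55, 65, 75, 85
Σfm = 7×35 + 11×45 + 9×55 + 7×65 + 4×75 + 6×85 = 2500
n = Σf = 44
Mean = 2500 / 44 = 56.8182

56.818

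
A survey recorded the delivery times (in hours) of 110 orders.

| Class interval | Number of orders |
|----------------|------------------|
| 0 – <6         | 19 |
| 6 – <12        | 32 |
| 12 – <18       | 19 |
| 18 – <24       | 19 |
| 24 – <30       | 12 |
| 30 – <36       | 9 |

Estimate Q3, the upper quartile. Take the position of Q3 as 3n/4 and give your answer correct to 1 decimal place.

21.9

Cumulative frequencies: 19, 51, 70, 89, 101, 110
n = 110; position = 3n/4 = 82.5.
This falls in the class 18 – <24: L = 18, F = 70, f = 19, h = 6.
Upper quartile ≈ 18 + ((82.5 − 70) / 19) × 6 = 21.9474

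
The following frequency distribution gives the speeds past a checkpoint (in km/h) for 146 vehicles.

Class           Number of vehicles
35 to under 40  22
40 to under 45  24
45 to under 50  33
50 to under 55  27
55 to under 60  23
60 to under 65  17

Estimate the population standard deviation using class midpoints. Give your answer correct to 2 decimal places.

Midpoints: 37.5, 42.5, 47.5, 52.5, 57.5, 62.5
n = 146, Σfm = 7215, mean = 49.4178
Σfm² = 365612.5
Σf(m − x̄)² = Σfm² − (Σfm)²/n = 365612.5 − 7215²/146 = 9063.0137
Population variance = 9063.0137 / 146 = 62.0754
Standard deviation = √62.0754 = 7.8788

7.88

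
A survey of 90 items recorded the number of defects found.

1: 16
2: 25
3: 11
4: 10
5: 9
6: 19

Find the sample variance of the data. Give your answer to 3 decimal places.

3.340

Values: 1, 2, 3, 4, 5, 6
n = 90, Σfx = 298, mean = 3.3111
Σfx² = 1284
Σf(x − x̄)² = Σfx² − (Σfx)²/n = 1284 − 298²/90 = 297.2889
Sample variance = 297.2889 / 89 = 3.3403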